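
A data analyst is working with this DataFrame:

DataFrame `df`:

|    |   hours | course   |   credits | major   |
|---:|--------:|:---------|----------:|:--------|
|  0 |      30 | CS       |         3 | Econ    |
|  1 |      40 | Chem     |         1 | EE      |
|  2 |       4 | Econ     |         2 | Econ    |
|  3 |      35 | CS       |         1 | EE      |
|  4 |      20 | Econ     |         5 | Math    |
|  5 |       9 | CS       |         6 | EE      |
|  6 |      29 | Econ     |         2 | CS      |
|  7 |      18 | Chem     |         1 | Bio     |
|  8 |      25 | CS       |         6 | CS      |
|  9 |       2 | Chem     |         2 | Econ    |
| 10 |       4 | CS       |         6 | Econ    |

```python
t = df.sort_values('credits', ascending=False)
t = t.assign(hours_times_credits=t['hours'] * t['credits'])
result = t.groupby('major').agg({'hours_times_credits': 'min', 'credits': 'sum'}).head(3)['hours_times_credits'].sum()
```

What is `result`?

111

sort by credits descending:
    hours course  credits major
5       9     CS        6    EE
8      25     CS        6    CS
10      4     CS        6  Econ
4      20   Econ        5  Math
0      30     CS        3  Econ
2       4   Econ        2  Econ
6      29   Econ        2    CS
9       2   Chem        2  Econ
1      40   Chem        1    EE
3      35     CS        1    EE
7      18   Chem        1   Bio
add column hours_times_credits = t['hours'] * t['credits']:
    hours course  credits major  hours_times_credits
5       9     CS        6    EE                   54
8      25     CS        6    CS                  150
10      4     CS        6  Econ                   24
4      20   Econ        5  Math                  100
0      30     CS        3  Econ                   90
2       4   Econ        2  Econ                    8
6      29   Econ        2    CS                   58
9       2   Chem        2  Econ                    4
1      40   Chem        1    EE                   40
3      35     CS        1    EE                   35
7      18   Chem        1   Bio                   18
group by major: min(hours_times_credits), sum(credits):
       hours_times_credits  credits
major                              
Bio                     18        1
CS                      58        8
EE                      35        8
Econ                     4       13
Math                   100        5
take first 3 rows:
       hours_times_credits  credits
major                              
Bio                     18        1
CS                      58        8
EE                      35        8
The sum of column 'hours_times_credits' is 111.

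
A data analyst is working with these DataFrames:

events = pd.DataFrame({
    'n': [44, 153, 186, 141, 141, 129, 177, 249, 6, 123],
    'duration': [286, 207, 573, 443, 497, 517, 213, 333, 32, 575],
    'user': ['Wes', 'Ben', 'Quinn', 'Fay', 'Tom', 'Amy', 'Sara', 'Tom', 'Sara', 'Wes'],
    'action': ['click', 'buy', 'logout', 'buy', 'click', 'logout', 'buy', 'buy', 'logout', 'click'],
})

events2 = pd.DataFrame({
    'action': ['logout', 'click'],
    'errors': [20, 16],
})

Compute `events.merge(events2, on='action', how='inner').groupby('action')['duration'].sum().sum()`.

merge on 'action' (how='inner') → 6 rows:
     n  duration   user  action  errors
0   44       286    Wes   click      16
1  186       573  Quinn  logout      20
2  141       497    Tom   click      16
3  129       517    Amy  logout      20
4    6        32   Sara  logout      20
5  123       575    Wes   click      16
group by action, sum of duration:
action
click     1358
logout    1122
Name: duration, dtype: int64

2480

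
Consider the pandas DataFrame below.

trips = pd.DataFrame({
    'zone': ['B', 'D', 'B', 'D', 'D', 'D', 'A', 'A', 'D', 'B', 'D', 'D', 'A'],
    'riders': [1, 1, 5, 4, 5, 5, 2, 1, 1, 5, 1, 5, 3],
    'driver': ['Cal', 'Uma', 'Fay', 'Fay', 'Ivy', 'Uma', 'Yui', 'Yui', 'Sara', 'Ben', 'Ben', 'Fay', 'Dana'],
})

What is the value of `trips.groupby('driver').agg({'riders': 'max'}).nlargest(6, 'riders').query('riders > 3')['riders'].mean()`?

5.0

group by driver, max of riders:
        riders
driver        
Ben          5
Cal          1
Dana         3
Fay          5
Ivy          5
Sara         1
Uma          5
Yui          2
take 6 rows with largest riders:
        riders
driver        
Ben          5
Fay          5
Ivy          5
Uma          5
Dana         3
Yui          2
filter rows where riders > 3:
        riders
driver        
Ben          5
Fay          5
Ivy          5
Uma          5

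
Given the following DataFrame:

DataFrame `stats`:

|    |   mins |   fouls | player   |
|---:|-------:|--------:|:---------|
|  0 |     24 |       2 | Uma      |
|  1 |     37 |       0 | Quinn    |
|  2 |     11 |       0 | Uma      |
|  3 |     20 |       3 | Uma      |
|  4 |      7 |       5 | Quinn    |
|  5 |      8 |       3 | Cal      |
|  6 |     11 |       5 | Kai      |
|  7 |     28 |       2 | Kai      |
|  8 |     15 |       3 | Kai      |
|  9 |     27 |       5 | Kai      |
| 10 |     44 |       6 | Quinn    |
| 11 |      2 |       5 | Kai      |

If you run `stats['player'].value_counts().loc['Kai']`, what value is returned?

value_counts of player:
player
Kai      5
Uma      3
Quinn    3
Cal      1
Name: count, dtype: int64
value at index 'Kai' → 5

5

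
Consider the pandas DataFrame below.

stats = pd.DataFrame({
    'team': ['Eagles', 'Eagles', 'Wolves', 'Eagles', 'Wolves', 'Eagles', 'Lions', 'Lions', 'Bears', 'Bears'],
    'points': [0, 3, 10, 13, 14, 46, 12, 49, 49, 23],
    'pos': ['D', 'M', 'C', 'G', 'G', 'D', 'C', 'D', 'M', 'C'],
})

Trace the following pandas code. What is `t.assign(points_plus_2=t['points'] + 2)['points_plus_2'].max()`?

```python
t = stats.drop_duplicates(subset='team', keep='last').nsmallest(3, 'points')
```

48

drop duplicate team (keep=last):
     team  points pos
4  Wolves      14   G
5  Eagles      46   D
7   Lions      49   D
9   Bears      23   C
take 3 rows with smallest points:
     team  points pos
4  Wolves      14   G
9   Bears      23   C
5  Eagles      46   D
add column points_plus_2 = t['points'] + 2:
     team  points pos  points_plus_2
4  Wolves      14   G             16
9   Bears      23   C             25
5  Eagles      46   D             48
Finally, max of column 'points_plus_2' = 48.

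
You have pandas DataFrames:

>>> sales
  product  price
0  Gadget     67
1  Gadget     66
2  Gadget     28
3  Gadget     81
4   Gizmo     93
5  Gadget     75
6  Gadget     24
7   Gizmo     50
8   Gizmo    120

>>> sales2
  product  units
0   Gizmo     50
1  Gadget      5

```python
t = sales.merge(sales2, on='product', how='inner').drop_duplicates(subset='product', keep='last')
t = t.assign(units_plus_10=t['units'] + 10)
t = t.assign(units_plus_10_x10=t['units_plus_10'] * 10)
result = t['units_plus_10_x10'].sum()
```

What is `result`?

750

merge on 'product' (how='inner') → 9 rows:
  product  price  units
0  Gadget     67      5
1  Gadget     66      5
2  Gadget     28      5
3  Gadget     81      5
4   Gizmo     93     50
5  Gadget     75      5
6  Gadget     24      5
7   Gizmo     50     50
8   Gizmo    120     50
drop duplicate product (keep=last):
  product  price  units
6  Gadget     24      5
8   Gizmo    120     50
add column units_plus_10 = t['units'] + 10:
  product  price  units  units_plus_10
6  Gadget     24      5             15
8   Gizmo    120     50             60
add column units_plus_10_x10 = t['units_plus_10'] * 10:
  product  price  units  units_plus_10  units_plus_10_x10
6  Gadget     24      5             15                150
8   Gizmo    120     50             60                600
Then the sum of column 'units_plus_10_x10': 750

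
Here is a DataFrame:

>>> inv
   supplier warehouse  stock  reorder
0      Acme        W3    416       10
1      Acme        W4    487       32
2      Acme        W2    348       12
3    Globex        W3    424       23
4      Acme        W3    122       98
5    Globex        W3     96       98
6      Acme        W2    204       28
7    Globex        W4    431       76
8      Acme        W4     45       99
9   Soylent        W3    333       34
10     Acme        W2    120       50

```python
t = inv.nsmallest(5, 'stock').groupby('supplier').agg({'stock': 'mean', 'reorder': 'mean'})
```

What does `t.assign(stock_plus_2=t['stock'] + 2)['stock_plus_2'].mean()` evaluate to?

take 5 rows with smallest stock:
   supplier warehouse  stock  reorder
8      Acme        W4     45       99
5    Globex        W3     96       98
10     Acme        W2    120       50
4      Acme        W3    122       98
6      Acme        W2    204       28
group by supplier: mean(stock), mean(reorder):
           stock  reorder
supplier                 
Acme      122.75    68.75
Globex     96.00    98.00
add column stock_plus_2 = t['stock'] + 2:
           stock  reorder  stock_plus_2
supplier                               
Acme      122.75    68.75        124.75
Globex     96.00    98.00         98.00

111.375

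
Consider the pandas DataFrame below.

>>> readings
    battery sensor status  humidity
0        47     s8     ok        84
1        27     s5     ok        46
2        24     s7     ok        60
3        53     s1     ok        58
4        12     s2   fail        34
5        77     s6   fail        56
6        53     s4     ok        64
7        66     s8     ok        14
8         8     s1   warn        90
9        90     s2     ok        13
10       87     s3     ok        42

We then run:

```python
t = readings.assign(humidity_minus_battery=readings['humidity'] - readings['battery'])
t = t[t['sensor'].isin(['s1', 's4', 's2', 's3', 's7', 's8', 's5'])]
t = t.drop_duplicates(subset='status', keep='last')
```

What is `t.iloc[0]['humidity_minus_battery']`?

add column humidity_minus_battery = readings['humidity'] - readings['battery']:
    battery sensor status  humidity  humidity_minus_battery
0        47     s8     ok        84                      37
1        27     s5     ok        46                      19
2        24     s7     ok        60                      36
3        53     s1     ok        58                       5
4        12     s2   fail        34                      22
5        77     s6   fail        56                     -21
6        53     s4     ok        64                      11
7        66     s8     ok        14                     -52
8         8     s1   warn        90                      82
9        90     s2     ok        13                     -77
10       87     s3     ok        42                     -45
filter rows where sensor in ['s1', 's4', 's2', 's3', 's7', 's8', 's5']:
    battery sensor status  humidity  humidity_minus_battery
0        47     s8     ok        84                      37
1        27     s5     ok        46                      19
2        24     s7     ok        60                      36
3        53     s1     ok        58                       5
4        12     s2   fail        34                      22
6        53     s4     ok        64                      11
7        66     s8     ok        14                     -52
8         8     s1   warn        90                      82
9        90     s2     ok        13                     -77
10       87     s3     ok        42                     -45
drop duplicate status (keep=last):
    battery sensor status  humidity  humidity_minus_battery
4        12     s2   fail        34                      22
8         8     s1   warn        90                      82
10       87     s3     ok        42                     -45
value at position 0, column 'humidity_minus_battery' → 22

22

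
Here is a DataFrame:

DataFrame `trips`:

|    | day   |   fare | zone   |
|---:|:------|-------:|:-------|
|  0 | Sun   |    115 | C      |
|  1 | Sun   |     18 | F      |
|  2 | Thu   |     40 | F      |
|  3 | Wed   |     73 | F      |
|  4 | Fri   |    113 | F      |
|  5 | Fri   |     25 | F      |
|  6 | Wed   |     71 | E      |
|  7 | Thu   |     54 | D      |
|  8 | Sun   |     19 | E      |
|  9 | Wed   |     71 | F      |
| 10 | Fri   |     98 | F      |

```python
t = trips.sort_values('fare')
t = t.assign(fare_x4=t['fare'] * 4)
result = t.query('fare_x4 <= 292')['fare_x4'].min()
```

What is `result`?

sort by fare:
    day  fare zone
1   Sun    18    F
8   Sun    19    E
5   Fri    25    F
2   Thu    40    F
7   Thu    54    D
6   Wed    71    E
9   Wed    71    F
3   Wed    73    F
10  Fri    98    F
4   Fri   113    F
0   Sun   115    C
add column fare_x4 = t['fare'] * 4:
    day  fare zone  fare_x4
1   Sun    18    F       72
8   Sun    19    E       76
5   Fri    25    F      100
2   Thu    40    F      160
7   Thu    54    D      216
6   Wed    71    E      284
9   Wed    71    F      284
3   Wed    73    F      292
10  Fri    98    F      392
4   Fri   113    F      452
0   Sun   115    C      460
filter rows where fare_x4 <= 292:
   day  fare zone  fare_x4
1  Sun    18    F       72
8  Sun    19    E       76
5  Fri    25    F      100
2  Thu    40    F      160
7  Thu    54    D      216
6  Wed    71    E      284
9  Wed    71    F      284
3  Wed    73    F      292
Taking the min of column 'fare_x4' gives 72.

72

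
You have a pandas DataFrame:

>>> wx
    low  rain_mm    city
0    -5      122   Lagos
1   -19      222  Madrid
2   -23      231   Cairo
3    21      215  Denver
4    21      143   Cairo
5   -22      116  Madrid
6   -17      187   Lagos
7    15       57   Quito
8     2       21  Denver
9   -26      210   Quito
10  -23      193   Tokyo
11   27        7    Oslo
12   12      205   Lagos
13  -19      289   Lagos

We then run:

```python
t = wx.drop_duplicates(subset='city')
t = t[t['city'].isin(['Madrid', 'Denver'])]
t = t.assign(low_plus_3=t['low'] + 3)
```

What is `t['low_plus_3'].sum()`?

drop duplicate city (keep=first):
    low  rain_mm    city
0    -5      122   Lagos
1   -19      222  Madrid
2   -23      231   Cairo
3    21      215  Denver
7    15       57   Quito
10  -23      193   Tokyo
11   27        7    Oslo
filter rows where city in ['Madrid', 'Denver']:
   low  rain_mm    city
1  -19      222  Madrid
3   21      215  Denver
add column low_plus_3 = t['low'] + 3:
   low  rain_mm    city  low_plus_3
1  -19      222  Madrid         -16
3   21      215  Denver          24
Hence 8.

8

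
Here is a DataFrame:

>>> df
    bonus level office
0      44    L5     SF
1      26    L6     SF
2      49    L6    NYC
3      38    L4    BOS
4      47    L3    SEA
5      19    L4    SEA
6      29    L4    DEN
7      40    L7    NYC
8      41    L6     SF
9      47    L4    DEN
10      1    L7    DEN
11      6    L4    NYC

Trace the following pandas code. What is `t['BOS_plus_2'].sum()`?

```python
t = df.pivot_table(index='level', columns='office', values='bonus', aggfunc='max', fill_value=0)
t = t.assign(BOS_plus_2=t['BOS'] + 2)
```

48

pivot: rows=level, cols=office, max(bonus):
office  BOS  DEN  NYC  SEA  SF
level                         
L3        0    0    0   47   0
L4       38   47    6   19   0
L5        0    0    0    0  44
L6        0    0   49    0  41
L7        0    1   40    0   0
add column BOS_plus_2 = t['BOS'] + 2:
office  BOS  DEN  NYC  SEA  SF  BOS_plus_2
level                                     
L3        0    0    0   47   0           2
L4       38   47    6   19   0          40
L5        0    0    0    0  44           2
L6        0    0   49    0  41           2
L7        0    1   40    0   0           2
sum of column 'BOS_plus_2' → 48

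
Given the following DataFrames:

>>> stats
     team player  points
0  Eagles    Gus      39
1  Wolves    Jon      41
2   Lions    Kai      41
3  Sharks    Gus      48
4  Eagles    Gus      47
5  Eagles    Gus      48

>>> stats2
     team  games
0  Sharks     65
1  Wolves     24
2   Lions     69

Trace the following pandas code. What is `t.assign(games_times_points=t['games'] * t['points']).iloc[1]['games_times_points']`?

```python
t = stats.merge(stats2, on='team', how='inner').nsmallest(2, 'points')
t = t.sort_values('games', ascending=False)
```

merge on 'team' (how='inner') → 3 rows:
     team player  points  games
0  Wolves    Jon      41     24
1   Lions    Kai      41     69
2  Sharks    Gus      48     65
take 2 rows with smallest points:
     team player  points  games
0  Wolves    Jon      41     24
1   Lions    Kai      41     69
sort by games descending:
     team player  points  games
1   Lions    Kai      41     69
0  Wolves    Jon      41     24
add column games_times_points = t['games'] * t['points']:
     team player  points  games  games_times_points
1   Lions    Kai      41     69                2829
0  Wolves    Jon      41     24                 984
Hence 984.

984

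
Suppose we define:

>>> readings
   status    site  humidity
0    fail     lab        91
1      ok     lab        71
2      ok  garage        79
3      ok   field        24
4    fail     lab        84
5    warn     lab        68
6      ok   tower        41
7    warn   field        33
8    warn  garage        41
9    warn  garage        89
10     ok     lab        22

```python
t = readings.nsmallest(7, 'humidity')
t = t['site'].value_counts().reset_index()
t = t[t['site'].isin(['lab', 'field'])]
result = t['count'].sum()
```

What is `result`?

take 7 rows with smallest humidity:
   status    site  humidity
10     ok     lab        22
3      ok   field        24
7    warn   field        33
6      ok   tower        41
8    warn  garage        41
5    warn     lab        68
1      ok     lab        71
value_counts of site:
site
lab       3
field     2
tower     1
garage    1
Name: count, dtype: int64
reset_index():
     site  count
0     lab      3
1   field      2
2   tower      1
3  garage      1
filter rows where site in ['lab', 'field']:
    site  count
0    lab      3
1  field      2
The sum of column 'count' is 5.

5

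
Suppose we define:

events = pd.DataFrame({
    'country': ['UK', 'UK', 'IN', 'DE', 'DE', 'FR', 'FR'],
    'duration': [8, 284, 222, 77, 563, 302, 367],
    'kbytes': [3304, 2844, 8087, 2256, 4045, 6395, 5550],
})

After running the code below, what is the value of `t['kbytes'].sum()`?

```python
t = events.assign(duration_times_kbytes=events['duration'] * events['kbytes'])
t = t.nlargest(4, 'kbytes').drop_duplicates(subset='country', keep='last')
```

add column duration_times_kbytes = events['duration'] * events['kbytes']:
  country  duration  kbytes  duration_times_kbytes
0      UK         8    3304                  26432
1      UK       284    2844                 807696
2      IN       222    8087                1795314
3      DE        77    2256                 173712
4      DE       563    4045                2277335
5      FR       302    6395                1931290
6      FR       367    5550                2036850
take 4 rows with largest kbytes:
  country  duration  kbytes  duration_times_kbytes
2      IN       222    8087                1795314
5      FR       302    6395                1931290
6      FR       367    5550                2036850
4      DE       563    4045                2277335
drop duplicate country (keep=last):
  country  duration  kbytes  duration_times_kbytes
2      IN       222    8087                1795314
6      FR       367    5550                2036850
4      DE       563    4045                2277335

17682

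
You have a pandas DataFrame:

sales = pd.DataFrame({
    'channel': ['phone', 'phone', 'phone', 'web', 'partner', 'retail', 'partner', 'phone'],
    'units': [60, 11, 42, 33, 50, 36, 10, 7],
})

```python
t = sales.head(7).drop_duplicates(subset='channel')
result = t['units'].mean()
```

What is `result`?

44.75

take first 7 rows:
   channel  units
0    phone     60
1    phone     11
2    phone     42
3      web     33
4  partner     50
5   retail     36
6  partner     10
drop duplicate channel (keep=first):
   channel  units
0    phone     60
3      web     33
4  partner     50
5   retail     36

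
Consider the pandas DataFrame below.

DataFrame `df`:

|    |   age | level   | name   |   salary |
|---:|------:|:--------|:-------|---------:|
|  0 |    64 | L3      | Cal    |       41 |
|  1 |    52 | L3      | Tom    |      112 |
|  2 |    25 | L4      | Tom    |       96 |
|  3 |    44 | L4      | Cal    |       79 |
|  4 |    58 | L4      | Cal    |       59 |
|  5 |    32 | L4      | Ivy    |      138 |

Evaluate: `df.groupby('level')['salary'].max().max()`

group by level, max of salary:
level
L3    112
L4    138
Name: salary, dtype: int64

138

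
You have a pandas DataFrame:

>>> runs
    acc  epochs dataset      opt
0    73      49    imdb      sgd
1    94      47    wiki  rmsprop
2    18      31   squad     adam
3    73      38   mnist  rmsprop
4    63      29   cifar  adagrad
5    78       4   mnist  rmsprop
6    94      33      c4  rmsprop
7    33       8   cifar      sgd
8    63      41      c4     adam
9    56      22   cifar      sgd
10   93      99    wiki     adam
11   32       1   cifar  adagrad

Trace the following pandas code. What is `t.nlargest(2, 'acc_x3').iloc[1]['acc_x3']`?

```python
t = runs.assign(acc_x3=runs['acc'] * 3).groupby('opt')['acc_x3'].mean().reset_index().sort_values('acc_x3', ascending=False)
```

174.0

add column acc_x3 = runs['acc'] * 3:
    acc  epochs dataset      opt  acc_x3
0    73      49    imdb      sgd     219
1    94      47    wiki  rmsprop     282
2    18      31   squad     adam      54
3    73      38   mnist  rmsprop     219
4    63      29   cifar  adagrad     189
5    78       4   mnist  rmsprop     234
6    94      33      c4  rmsprop     282
7    33       8   cifar      sgd      99
8    63      41      c4     adam     189
9    56      22   cifar      sgd     168
10   93      99    wiki     adam     279
11   32       1   cifar  adagrad      96
group by opt, mean of acc_x3:
opt
adagrad    142.50
adam       174.00
rmsprop    254.25
sgd        162.00
Name: acc_x3, dtype: float64
reset_index():
       opt  acc_x3
0  adagrad  142.50
1     adam  174.00
2  rmsprop  254.25
3      sgd  162.00
sort by acc_x3 descending:
       opt  acc_x3
2  rmsprop  254.25
1     adam  174.00
3      sgd  162.00
0  adagrad  142.50
take 2 rows with largest acc_x3:
       opt  acc_x3
2  rmsprop  254.25
1     adam  174.00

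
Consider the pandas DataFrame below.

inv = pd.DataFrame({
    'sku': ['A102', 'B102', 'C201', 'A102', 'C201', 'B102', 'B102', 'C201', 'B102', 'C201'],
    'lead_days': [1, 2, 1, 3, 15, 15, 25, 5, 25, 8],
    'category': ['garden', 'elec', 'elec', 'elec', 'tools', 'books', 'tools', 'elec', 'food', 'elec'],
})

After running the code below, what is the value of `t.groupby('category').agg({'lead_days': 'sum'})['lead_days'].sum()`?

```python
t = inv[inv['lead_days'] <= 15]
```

50

filter rows where lead_days <= 15:
    sku  lead_days category
0  A102          1   garden
1  B102          2     elec
2  C201          1     elec
3  A102          3     elec
4  C201         15    tools
5  B102         15    books
7  C201          5     elec
9  C201          8     elec
group by category, sum of lead_days:
          lead_days
category           
books            15
elec             19
garden            1
tools            15
Finally, sum of column 'lead_days' = 50.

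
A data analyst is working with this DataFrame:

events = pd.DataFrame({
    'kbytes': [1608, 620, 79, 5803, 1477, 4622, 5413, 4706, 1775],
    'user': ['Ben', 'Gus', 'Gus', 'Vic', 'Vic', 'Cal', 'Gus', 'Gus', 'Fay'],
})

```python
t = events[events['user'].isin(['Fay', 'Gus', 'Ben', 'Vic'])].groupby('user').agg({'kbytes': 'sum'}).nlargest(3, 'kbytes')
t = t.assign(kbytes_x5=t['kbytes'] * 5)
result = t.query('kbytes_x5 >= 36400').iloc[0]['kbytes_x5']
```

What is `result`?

54090

filter rows where user in ['Fay', 'Gus', 'Ben', 'Vic']:
   kbytes user
0    1608  Ben
1     620  Gus
2      79  Gus
3    5803  Vic
4    1477  Vic
6    5413  Gus
7    4706  Gus
8    1775  Fay
group by user, sum of kbytes:
      kbytes
user        
Ben     1608
Fay     1775
Gus    10818
Vic     7280
take 3 rows with largest kbytes:
      kbytes
user        
Gus    10818
Vic     7280
Fay     1775
add column kbytes_x5 = t['kbytes'] * 5:
      kbytes  kbytes_x5
user                   
Gus    10818      54090
Vic     7280      36400
Fay     1775       8875
filter rows where kbytes_x5 >= 36400:
      kbytes  kbytes_x5
user                   
Gus    10818      54090
Vic     7280      36400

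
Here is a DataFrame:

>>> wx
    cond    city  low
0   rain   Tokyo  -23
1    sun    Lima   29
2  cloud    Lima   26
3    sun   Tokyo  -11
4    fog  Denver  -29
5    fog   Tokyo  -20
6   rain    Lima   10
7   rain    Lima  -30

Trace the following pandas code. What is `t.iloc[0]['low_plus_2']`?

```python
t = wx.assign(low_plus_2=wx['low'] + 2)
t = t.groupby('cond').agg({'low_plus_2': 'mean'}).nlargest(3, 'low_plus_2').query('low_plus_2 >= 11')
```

28.0

add column low_plus_2 = wx['low'] + 2:
    cond    city  low  low_plus_2
0   rain   Tokyo  -23         -21
1    sun    Lima   29          31
2  cloud    Lima   26          28
3    sun   Tokyo  -11          -9
4    fog  Denver  -29         -27
5    fog   Tokyo  -20         -18
6   rain    Lima   10          12
7   rain    Lima  -30         -28
group by cond, mean of low_plus_2:
       low_plus_2
cond             
cloud   28.000000
fog    -22.500000
rain   -12.333333
sun     11.000000
take 3 rows with largest low_plus_2:
       low_plus_2
cond             
cloud   28.000000
sun     11.000000
rain   -12.333333
filter rows where low_plus_2 >= 11:
       low_plus_2
cond             
cloud        28.0
sun          11.0
Finally, value at position 0, column 'low_plus_2' = 28.0.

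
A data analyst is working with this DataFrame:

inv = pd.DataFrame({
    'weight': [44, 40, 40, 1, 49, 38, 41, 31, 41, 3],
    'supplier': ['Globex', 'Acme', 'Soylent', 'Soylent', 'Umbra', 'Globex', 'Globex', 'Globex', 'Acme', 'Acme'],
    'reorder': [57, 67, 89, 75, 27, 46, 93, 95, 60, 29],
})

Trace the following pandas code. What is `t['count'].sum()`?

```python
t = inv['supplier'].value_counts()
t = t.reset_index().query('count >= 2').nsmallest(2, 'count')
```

5

value_counts of supplier:
supplier
Globex     4
Acme       3
Soylent    2
Umbra      1
Name: count, dtype: int64
reset_index():
  supplier  count
0   Globex      4
1     Acme      3
2  Soylent      2
3    Umbra      1
filter rows where count >= 2:
  supplier  count
0   Globex      4
1     Acme      3
2  Soylent      2
take 2 rows with smallest count:
  supplier  count
2  Soylent      2
1     Acme      3
Then the sum of column 'count': 5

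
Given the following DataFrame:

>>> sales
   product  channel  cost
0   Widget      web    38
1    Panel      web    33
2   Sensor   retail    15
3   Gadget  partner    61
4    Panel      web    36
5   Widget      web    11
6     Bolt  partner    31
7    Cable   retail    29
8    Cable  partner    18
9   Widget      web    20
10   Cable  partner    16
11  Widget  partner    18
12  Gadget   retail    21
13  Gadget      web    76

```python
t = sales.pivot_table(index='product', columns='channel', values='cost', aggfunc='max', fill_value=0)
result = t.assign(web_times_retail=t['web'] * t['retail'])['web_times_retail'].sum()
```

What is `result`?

1596

pivot: rows=product, cols=channel, max(cost):
channel  partner  retail  web
product                      
Bolt          31       0    0
Cable         18      29    0
Gadget        61      21   76
Panel          0       0   36
Sensor         0      15    0
Widget        18       0   38
add column web_times_retail = t['web'] * t['retail']:
channel  partner  retail  web  web_times_retail
product                                        
Bolt          31       0    0                 0
Cable         18      29    0                 0
Gadget        61      21   76              1596
Panel          0       0   36                 0
Sensor         0      15    0                 0
Widget        18       0   38                 0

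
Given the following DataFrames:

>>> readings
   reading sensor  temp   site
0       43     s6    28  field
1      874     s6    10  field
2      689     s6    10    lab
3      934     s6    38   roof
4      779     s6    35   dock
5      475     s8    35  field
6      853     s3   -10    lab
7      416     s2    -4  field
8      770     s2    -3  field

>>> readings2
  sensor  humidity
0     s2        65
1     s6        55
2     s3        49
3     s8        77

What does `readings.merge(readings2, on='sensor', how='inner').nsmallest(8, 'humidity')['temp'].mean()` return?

13.0

merge on 'sensor' (how='inner') → 9 rows:
   reading sensor  temp   site  humidity
0       43     s6    28  field        55
1      874     s6    10  field        55
2      689     s6    10    lab        55
3      934     s6    38   roof        55
4      779     s6    35   dock        55
5      475     s8    35  field        77
6      853     s3   -10    lab        49
7      416     s2    -4  field        65
8      770     s2    -3  field        65
take 8 rows with smallest humidity:
   reading sensor  temp   site  humidity
6      853     s3   -10    lab        49
0       43     s6    28  field        55
1      874     s6    10  field        55
2      689     s6    10    lab        55
3      934     s6    38   roof        55
4      779     s6    35   dock        55
7      416     s2    -4  field        65
8      770     s2    -3  field        65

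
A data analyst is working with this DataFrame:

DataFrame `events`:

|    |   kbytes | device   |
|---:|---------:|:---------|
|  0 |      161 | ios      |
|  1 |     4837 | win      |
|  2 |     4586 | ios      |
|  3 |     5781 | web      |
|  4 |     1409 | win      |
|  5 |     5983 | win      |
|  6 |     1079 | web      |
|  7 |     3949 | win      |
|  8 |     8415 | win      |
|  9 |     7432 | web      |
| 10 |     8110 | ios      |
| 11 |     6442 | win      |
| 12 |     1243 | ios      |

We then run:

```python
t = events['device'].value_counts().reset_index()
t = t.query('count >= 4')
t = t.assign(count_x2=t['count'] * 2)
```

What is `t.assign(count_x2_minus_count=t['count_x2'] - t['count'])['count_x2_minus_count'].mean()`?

5.0

value_counts of device:
device
win    6
ios    4
web    3
Name: count, dtype: int64
reset_index():
  device  count
0    win      6
1    ios      4
2    web      3
filter rows where count >= 4:
  device  count
0    win      6
1    ios      4
add column count_x2 = t['count'] * 2:
  device  count  count_x2
0    win      6        12
1    ios      4         8
add column count_x2_minus_count = t['count_x2'] - t['count']:
  device  count  count_x2  count_x2_minus_count
0    win      6        12                     6
1    ios      4         8                     4
Then the mean of column 'count_x2_minus_count': 5.0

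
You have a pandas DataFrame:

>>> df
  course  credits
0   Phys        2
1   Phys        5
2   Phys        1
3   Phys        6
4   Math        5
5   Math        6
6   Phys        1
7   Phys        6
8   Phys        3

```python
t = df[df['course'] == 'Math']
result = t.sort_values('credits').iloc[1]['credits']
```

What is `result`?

filter rows where course == 'Math':
  course  credits
4   Math        5
5   Math        6
sort by credits:
  course  credits
4   Math        5
5   Math        6

6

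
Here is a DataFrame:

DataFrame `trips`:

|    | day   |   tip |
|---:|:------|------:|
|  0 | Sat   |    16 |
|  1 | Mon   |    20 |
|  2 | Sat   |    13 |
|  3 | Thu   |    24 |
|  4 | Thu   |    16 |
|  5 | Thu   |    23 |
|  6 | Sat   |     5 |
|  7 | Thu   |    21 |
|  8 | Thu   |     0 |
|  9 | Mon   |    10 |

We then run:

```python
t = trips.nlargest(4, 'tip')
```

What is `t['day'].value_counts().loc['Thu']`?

take 4 rows with largest tip:
   day  tip
3  Thu   24
5  Thu   23
7  Thu   21
1  Mon   20
value_counts of day:
day
Thu    3
Mon    1
Name: count, dtype: int64

3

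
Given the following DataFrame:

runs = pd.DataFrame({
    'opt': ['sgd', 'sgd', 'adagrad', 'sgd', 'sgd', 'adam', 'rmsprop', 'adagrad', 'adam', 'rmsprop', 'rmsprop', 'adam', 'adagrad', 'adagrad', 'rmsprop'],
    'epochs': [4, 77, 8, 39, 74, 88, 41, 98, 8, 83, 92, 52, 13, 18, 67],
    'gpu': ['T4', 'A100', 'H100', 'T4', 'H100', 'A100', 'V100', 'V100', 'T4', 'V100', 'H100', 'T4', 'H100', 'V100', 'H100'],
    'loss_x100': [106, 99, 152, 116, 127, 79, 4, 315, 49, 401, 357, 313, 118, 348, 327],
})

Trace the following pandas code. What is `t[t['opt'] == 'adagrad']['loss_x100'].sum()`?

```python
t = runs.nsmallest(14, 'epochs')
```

618

take 14 rows with smallest epochs:
        opt  epochs   gpu  loss_x100
0       sgd       4    T4        106
2   adagrad       8  H100        152
8      adam       8    T4         49
12  adagrad      13  H100        118
13  adagrad      18  V100        348
3       sgd      39    T4        116
6   rmsprop      41  V100          4
11     adam      52    T4        313
14  rmsprop      67  H100        327
4       sgd      74  H100        127
1       sgd      77  A100         99
9   rmsprop      83  V100        401
5      adam      88  A100         79
10  rmsprop      92  H100        357
filter rows where opt == 'adagrad':
        opt  epochs   gpu  loss_x100
2   adagrad       8  H100        152
12  adagrad      13  H100        118
13  adagrad      18  V100        348
So sum() = 618.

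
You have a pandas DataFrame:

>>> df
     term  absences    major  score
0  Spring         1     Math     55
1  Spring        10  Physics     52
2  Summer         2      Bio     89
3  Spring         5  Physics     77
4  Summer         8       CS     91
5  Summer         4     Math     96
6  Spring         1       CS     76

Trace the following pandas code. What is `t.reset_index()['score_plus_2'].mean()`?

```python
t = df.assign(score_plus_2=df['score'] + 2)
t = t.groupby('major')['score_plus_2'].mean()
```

80.125

add column score_plus_2 = df['score'] + 2:
     term  absences    major  score  score_plus_2
0  Spring         1     Math     55            57
1  Spring        10  Physics     52            54
2  Summer         2      Bio     89            91
3  Spring         5  Physics     77            79
4  Summer         8       CS     91            93
5  Summer         4     Math     96            98
6  Spring         1       CS     76            78
group by major, mean of score_plus_2:
major
Bio        91.0
CS         85.5
Math       77.5
Physics    66.5
Name: score_plus_2, dtype: float64
reset_index():
     major  score_plus_2
0      Bio          91.0
1       CS          85.5
2     Math          77.5
3  Physics          66.5
Then the mean of column 'score_plus_2': 80.125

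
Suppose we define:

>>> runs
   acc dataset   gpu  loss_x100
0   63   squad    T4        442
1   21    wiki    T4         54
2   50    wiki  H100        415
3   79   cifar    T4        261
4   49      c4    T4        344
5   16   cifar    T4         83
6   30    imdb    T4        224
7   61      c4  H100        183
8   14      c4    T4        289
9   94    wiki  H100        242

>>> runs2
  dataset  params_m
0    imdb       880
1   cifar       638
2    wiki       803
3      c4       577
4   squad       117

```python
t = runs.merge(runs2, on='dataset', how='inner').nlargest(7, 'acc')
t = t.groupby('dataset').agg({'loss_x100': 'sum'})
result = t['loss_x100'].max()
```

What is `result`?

merge on 'dataset' (how='inner') → 10 rows:
   acc dataset   gpu  loss_x100  params_m
0   63   squad    T4        442       117
1   21    wiki    T4         54       803
2   50    wiki  H100        415       803
3   79   cifar    T4        261       638
4   49      c4    T4        344       577
5   16   cifar    T4         83       638
6   30    imdb    T4        224       880
7   61      c4  H100        183       577
8   14      c4    T4        289       577
9   94    wiki  H100        242       803
take 7 rows with largest acc:
   acc dataset   gpu  loss_x100  params_m
9   94    wiki  H100        242       803
3   79   cifar    T4        261       638
0   63   squad    T4        442       117
7   61      c4  H100        183       577
2   50    wiki  H100        415       803
4   49      c4    T4        344       577
6   30    imdb    T4        224       880
group by dataset, sum of loss_x100:
         loss_x100
dataset           
c4             527
cifar          261
imdb           224
squad          442
wiki           657
Then the max of column 'loss_x100': 657

657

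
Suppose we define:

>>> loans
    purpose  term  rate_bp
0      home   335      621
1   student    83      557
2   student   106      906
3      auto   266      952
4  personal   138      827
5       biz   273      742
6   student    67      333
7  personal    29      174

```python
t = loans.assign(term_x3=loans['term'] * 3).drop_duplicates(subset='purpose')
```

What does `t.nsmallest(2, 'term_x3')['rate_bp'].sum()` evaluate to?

1384

add column term_x3 = loans['term'] * 3:
    purpose  term  rate_bp  term_x3
0      home   335      621     1005
1   student    83      557      249
2   student   106      906      318
3      auto   266      952      798
4  personal   138      827      414
5       biz   273      742      819
6   student    67      333      201
7  personal    29      174       87
drop duplicate purpose (keep=first):
    purpose  term  rate_bp  term_x3
0      home   335      621     1005
1   student    83      557      249
3      auto   266      952      798
4  personal   138      827      414
5       biz   273      742      819
take 2 rows with smallest term_x3:
    purpose  term  rate_bp  term_x3
1   student    83      557      249
4  personal   138      827      414
Reading off the sum of column 'rate_bp', we get 1384.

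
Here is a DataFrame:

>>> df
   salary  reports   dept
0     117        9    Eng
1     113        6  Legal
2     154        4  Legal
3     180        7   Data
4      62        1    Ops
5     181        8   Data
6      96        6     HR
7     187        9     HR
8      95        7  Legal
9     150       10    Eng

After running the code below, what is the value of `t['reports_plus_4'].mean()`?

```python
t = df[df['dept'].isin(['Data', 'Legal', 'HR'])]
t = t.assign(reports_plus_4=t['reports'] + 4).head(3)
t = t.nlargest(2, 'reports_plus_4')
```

10.5

filter rows where dept in ['Data', 'Legal', 'HR']:
   salary  reports   dept
1     113        6  Legal
2     154        4  Legal
3     180        7   Data
5     181        8   Data
6      96        6     HR
7     187        9     HR
8      95        7  Legal
add column reports_plus_4 = t['reports'] + 4:
   salary  reports   dept  reports_plus_4
1     113        6  Legal              10
2     154        4  Legal               8
3     180        7   Data              11
5     181        8   Data              12
6      96        6     HR              10
7     187        9     HR              13
8      95        7  Legal              11
take first 3 rows:
   salary  reports   dept  reports_plus_4
1     113        6  Legal              10
2     154        4  Legal               8
3     180        7   Data              11
take 2 rows with largest reports_plus_4:
   salary  reports   dept  reports_plus_4
3     180        7   Data              11
1     113        6  Legal              10
Reading off the mean of column 'reports_plus_4', we get 10.5.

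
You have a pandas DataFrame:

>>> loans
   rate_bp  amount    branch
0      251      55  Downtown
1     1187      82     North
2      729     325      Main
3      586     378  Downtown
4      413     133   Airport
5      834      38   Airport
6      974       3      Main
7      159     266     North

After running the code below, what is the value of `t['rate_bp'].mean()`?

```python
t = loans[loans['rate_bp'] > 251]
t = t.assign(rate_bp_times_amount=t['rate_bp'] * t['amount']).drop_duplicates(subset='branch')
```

728.75

filter rows where rate_bp > 251:
   rate_bp  amount    branch
1     1187      82     North
2      729     325      Main
3      586     378  Downtown
4      413     133   Airport
5      834      38   Airport
6      974       3      Main
add column rate_bp_times_amount = t['rate_bp'] * t['amount']:
   rate_bp  amount    branch  rate_bp_times_amount
1     1187      82     North                 97334
2      729     325      Main                236925
3      586     378  Downtown                221508
4      413     133   Airport                 54929
5      834      38   Airport                 31692
6      974       3      Main                  2922
drop duplicate branch (keep=first):
   rate_bp  amount    branch  rate_bp_times_amount
1     1187      82     North                 97334
2      729     325      Main                236925
3      586     378  Downtown                221508
4      413     133   Airport                 54929
Finally, mean of column 'rate_bp' = 728.75.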